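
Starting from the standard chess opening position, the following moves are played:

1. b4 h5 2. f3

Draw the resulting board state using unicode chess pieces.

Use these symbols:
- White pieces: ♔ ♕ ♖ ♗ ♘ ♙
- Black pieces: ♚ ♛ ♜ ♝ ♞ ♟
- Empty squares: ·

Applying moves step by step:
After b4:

♜ ♞ ♝ ♛ ♚ ♝ ♞ ♜
♟ ♟ ♟ ♟ ♟ ♟ ♟ ♟
· · · · · · · ·
· · · · · · · ·
· ♙ · · · · · ·
· · · · · · · ·
♙ · ♙ ♙ ♙ ♙ ♙ ♙
♖ ♘ ♗ ♕ ♔ ♗ ♘ ♖


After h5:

♜ ♞ ♝ ♛ ♚ ♝ ♞ ♜
♟ ♟ ♟ ♟ ♟ ♟ ♟ ·
· · · · · · · ·
· · · · · · · ♟
· ♙ · · · · · ·
· · · · · · · ·
♙ · ♙ ♙ ♙ ♙ ♙ ♙
♖ ♘ ♗ ♕ ♔ ♗ ♘ ♖


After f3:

♜ ♞ ♝ ♛ ♚ ♝ ♞ ♜
♟ ♟ ♟ ♟ ♟ ♟ ♟ ·
· · · · · · · ·
· · · · · · · ♟
· ♙ · · · · · ·
· · · · · ♙ · ·
♙ · ♙ ♙ ♙ · ♙ ♙
♖ ♘ ♗ ♕ ♔ ♗ ♘ ♖



  a b c d e f g h
  ─────────────────
8│♜ ♞ ♝ ♛ ♚ ♝ ♞ ♜│8
7│♟ ♟ ♟ ♟ ♟ ♟ ♟ ·│7
6│· · · · · · · ·│6
5│· · · · · · · ♟│5
4│· ♙ · · · · · ·│4
3│· · · · · ♙ · ·│3
2│♙ · ♙ ♙ ♙ · ♙ ♙│2
1│♖ ♘ ♗ ♕ ♔ ♗ ♘ ♖│1
  ─────────────────
  a b c d e f g h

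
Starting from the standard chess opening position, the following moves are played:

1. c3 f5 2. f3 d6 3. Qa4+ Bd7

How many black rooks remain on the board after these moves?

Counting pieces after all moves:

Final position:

  a b c d e f g h
  ─────────────────
8│♜ ♞ · ♛ ♚ ♝ ♞ ♜│8
7│♟ ♟ ♟ ♝ ♟ · ♟ ♟│7
6│· · · ♟ · · · ·│6
5│· · · · · ♟ · ·│5
4│♕ · · · · · · ·│4
3│· · ♙ · · ♙ · ·│3
2│♙ ♙ · ♙ ♙ · ♙ ♙│2
1│♖ ♘ ♗ · ♔ ♗ ♘ ♖│1
  ─────────────────
  a b c d e f g h


2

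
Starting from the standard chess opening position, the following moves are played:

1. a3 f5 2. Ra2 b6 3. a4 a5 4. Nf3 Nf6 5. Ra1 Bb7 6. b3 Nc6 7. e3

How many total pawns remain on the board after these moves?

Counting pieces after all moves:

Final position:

  a b c d e f g h
  ─────────────────
8│♜ · · ♛ ♚ ♝ · ♜│8
7│· ♝ ♟ ♟ ♟ · ♟ ♟│7
6│· ♟ ♞ · · ♞ · ·│6
5│♟ · · · · ♟ · ·│5
4│♙ · · · · · · ·│4
3│· ♙ · · ♙ ♘ · ·│3
2│· · ♙ ♙ · ♙ ♙ ♙│2
1│♖ ♘ ♗ ♕ ♔ ♗ · ♖│1
  ─────────────────
  a b c d e f g h


16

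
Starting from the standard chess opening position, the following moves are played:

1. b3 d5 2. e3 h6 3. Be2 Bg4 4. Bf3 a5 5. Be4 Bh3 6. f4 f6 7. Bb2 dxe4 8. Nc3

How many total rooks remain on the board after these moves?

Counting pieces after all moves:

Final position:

  a b c d e f g h
  ─────────────────
8│♜ ♞ · ♛ ♚ ♝ ♞ ♜│8
7│· ♟ ♟ · ♟ · ♟ ·│7
6│· · · · · ♟ · ♟│6
5│♟ · · · · · · ·│5
4│· · · · ♟ ♙ · ·│4
3│· ♙ ♘ · ♙ · · ♝│3
2│♙ ♗ ♙ ♙ · · ♙ ♙│2
1│♖ · · ♕ ♔ · ♘ ♖│1
  ─────────────────
  a b c d e f g h


4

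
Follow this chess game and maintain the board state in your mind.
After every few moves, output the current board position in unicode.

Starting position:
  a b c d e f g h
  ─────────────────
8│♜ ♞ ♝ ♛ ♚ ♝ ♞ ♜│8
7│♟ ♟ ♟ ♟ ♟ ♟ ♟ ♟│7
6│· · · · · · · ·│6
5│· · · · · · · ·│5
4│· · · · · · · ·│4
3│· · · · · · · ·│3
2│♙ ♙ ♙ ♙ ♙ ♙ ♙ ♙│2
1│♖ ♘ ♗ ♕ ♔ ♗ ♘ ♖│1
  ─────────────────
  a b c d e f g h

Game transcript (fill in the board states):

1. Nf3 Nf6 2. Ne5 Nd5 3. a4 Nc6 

  a b c d e f g h
  ─────────────────
8│♜ · ♝ ♛ ♚ ♝ · ♜│8
7│♟ ♟ ♟ ♟ ♟ ♟ ♟ ♟│7
6│· · ♞ · · · · ·│6
5│· · · ♞ ♘ · · ·│5
4│♙ · · · · · · ·│4
3│· · · · · · · ·│3
2│· ♙ ♙ ♙ ♙ ♙ ♙ ♙│2
1│♖ ♘ ♗ ♕ ♔ ♗ · ♖│1
  ─────────────────
  a b c d e f g h

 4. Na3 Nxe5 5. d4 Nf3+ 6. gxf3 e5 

  a b c d e f g h
  ─────────────────
8│♜ · ♝ ♛ ♚ ♝ · ♜│8
7│♟ ♟ ♟ ♟ · ♟ ♟ ♟│7
6│· · · · · · · ·│6
5│· · · ♞ ♟ · · ·│5
4│♙ · · ♙ · · · ·│4
3│♘ · · · · ♙ · ·│3
2│· ♙ ♙ · ♙ ♙ · ♙│2
1│♖ · ♗ ♕ ♔ ♗ · ♖│1
  ─────────────────
  a b c d e f g h

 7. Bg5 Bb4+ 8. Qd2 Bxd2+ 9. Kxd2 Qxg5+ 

  a b c d e f g h
  ─────────────────
8│♜ · ♝ · ♚ · · ♜│8
7│♟ ♟ ♟ ♟ · ♟ ♟ ♟│7
6│· · · · · · · ·│6
5│· · · ♞ ♟ · ♛ ·│5
4│♙ · · ♙ · · · ·│4
3│♘ · · · · ♙ · ·│3
2│· ♙ ♙ ♔ ♙ ♙ · ♙│2
1│♖ · · · · ♗ · ♖│1
  ─────────────────
  a b c d e f g h

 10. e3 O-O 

  a b c d e f g h
  ─────────────────
8│♜ · ♝ · · ♜ ♚ ·│8
7│♟ ♟ ♟ ♟ · ♟ ♟ ♟│7
6│· · · · · · · ·│6
5│· · · ♞ ♟ · ♛ ·│5
4│♙ · · ♙ · · · ·│4
3│♘ · · · ♙ ♙ · ·│3
2│· ♙ ♙ ♔ · ♙ · ♙│2
1│♖ · · · · ♗ · ♖│1
  ─────────────────
  a b c d e f g h


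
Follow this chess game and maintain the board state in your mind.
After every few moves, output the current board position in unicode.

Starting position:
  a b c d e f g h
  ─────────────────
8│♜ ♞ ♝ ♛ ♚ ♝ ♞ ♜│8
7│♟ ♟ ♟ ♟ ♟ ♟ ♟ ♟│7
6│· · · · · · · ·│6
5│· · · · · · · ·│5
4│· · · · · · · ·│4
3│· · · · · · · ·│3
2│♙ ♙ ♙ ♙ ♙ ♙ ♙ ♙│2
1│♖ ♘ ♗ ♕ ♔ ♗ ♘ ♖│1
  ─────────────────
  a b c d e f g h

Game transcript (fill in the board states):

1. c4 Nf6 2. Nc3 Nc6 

  a b c d e f g h
  ─────────────────
8│♜ · ♝ ♛ ♚ ♝ · ♜│8
7│♟ ♟ ♟ ♟ ♟ ♟ ♟ ♟│7
6│· · ♞ · · ♞ · ·│6
5│· · · · · · · ·│5
4│· · ♙ · · · · ·│4
3│· · ♘ · · · · ·│3
2│♙ ♙ · ♙ ♙ ♙ ♙ ♙│2
1│♖ · ♗ ♕ ♔ ♗ ♘ ♖│1
  ─────────────────
  a b c d e f g h

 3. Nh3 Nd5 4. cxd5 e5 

  a b c d e f g h
  ─────────────────
8│♜ · ♝ ♛ ♚ ♝ · ♜│8
7│♟ ♟ ♟ ♟ · ♟ ♟ ♟│7
6│· · ♞ · · · · ·│6
5│· · · ♙ ♟ · · ·│5
4│· · · · · · · ·│4
3│· · ♘ · · · · ♘│3
2│♙ ♙ · ♙ ♙ ♙ ♙ ♙│2
1│♖ · ♗ ♕ ♔ ♗ · ♖│1
  ─────────────────
  a b c d e f g h

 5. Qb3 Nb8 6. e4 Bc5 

  a b c d e f g h
  ─────────────────
8│♜ ♞ ♝ ♛ ♚ · · ♜│8
7│♟ ♟ ♟ ♟ · ♟ ♟ ♟│7
6│· · · · · · · ·│6
5│· · ♝ ♙ ♟ · · ·│5
4│· · · · ♙ · · ·│4
3│· ♕ ♘ · · · · ♘│3
2│♙ ♙ · ♙ · ♙ ♙ ♙│2
1│♖ · ♗ · ♔ ♗ · ♖│1
  ─────────────────
  a b c d e f g h



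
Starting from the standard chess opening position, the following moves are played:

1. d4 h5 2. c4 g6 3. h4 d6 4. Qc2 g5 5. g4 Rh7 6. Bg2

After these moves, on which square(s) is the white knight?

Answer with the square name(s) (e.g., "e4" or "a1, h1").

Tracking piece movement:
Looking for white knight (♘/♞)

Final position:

  a b c d e f g h
  ─────────────────
8│♜ ♞ ♝ ♛ ♚ ♝ ♞ ·│8
7│♟ ♟ ♟ · ♟ ♟ · ♜│7
6│· · · ♟ · · · ·│6
5│· · · · · · ♟ ♟│5
4│· · ♙ ♙ · · ♙ ♙│4
3│· · · · · · · ·│3
2│♙ ♙ ♕ · ♙ ♙ ♗ ·│2
1│♖ ♘ ♗ · ♔ · ♘ ♖│1
  ─────────────────
  a b c d e f g h


b1, g1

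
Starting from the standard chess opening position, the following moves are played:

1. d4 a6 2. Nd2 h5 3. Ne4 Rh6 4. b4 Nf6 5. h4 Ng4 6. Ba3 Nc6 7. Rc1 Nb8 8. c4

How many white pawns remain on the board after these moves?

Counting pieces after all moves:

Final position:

  a b c d e f g h
  ─────────────────
8│♜ ♞ ♝ ♛ ♚ ♝ · ·│8
7│· ♟ ♟ ♟ ♟ ♟ ♟ ·│7
6│♟ · · · · · · ♜│6
5│· · · · · · · ♟│5
4│· ♙ ♙ ♙ ♘ · ♞ ♙│4
3│♗ · · · · · · ·│3
2│♙ · · · ♙ ♙ ♙ ·│2
1│· · ♖ ♕ ♔ ♗ ♘ ♖│1
  ─────────────────
  a b c d e f g h


8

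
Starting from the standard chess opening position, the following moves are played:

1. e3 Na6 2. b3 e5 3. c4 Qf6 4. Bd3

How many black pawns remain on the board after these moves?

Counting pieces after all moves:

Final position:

  a b c d e f g h
  ─────────────────
8│♜ · ♝ · ♚ ♝ ♞ ♜│8
7│♟ ♟ ♟ ♟ · ♟ ♟ ♟│7
6│♞ · · · · ♛ · ·│6
5│· · · · ♟ · · ·│5
4│· · ♙ · · · · ·│4
3│· ♙ · ♗ ♙ · · ·│3
2│♙ · · ♙ · ♙ ♙ ♙│2
1│♖ ♘ ♗ ♕ ♔ · ♘ ♖│1
  ─────────────────
  a b c d e f g h


8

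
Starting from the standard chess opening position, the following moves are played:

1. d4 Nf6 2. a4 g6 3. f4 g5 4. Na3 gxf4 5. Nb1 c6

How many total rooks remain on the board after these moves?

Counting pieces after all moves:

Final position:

  a b c d e f g h
  ─────────────────
8│♜ ♞ ♝ ♛ ♚ ♝ · ♜│8
7│♟ ♟ · ♟ ♟ ♟ · ♟│7
6│· · ♟ · · ♞ · ·│6
5│· · · · · · · ·│5
4│♙ · · ♙ · ♟ · ·│4
3│· · · · · · · ·│3
2│· ♙ ♙ · ♙ · ♙ ♙│2
1│♖ ♘ ♗ ♕ ♔ ♗ ♘ ♖│1
  ─────────────────
  a b c d e f g h


4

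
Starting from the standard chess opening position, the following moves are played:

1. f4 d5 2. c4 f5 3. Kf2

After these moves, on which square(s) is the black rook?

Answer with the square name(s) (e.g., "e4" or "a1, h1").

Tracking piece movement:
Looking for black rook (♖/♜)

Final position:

  a b c d e f g h
  ─────────────────
8│♜ ♞ ♝ ♛ ♚ ♝ ♞ ♜│8
7│♟ ♟ ♟ · ♟ · ♟ ♟│7
6│· · · · · · · ·│6
5│· · · ♟ · ♟ · ·│5
4│· · ♙ · · ♙ · ·│4
3│· · · · · · · ·│3
2│♙ ♙ · ♙ ♙ ♔ ♙ ♙│2
1│♖ ♘ ♗ ♕ · ♗ ♘ ♖│1
  ─────────────────
  a b c d e f g h


a8, h8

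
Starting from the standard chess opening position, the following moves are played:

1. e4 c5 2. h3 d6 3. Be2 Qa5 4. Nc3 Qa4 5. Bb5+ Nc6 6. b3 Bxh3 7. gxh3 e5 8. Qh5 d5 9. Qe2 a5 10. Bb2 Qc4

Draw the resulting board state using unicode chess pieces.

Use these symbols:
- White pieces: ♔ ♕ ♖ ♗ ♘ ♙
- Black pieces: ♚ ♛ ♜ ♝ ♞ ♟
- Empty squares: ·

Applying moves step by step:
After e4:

♜ ♞ ♝ ♛ ♚ ♝ ♞ ♜
♟ ♟ ♟ ♟ ♟ ♟ ♟ ♟
· · · · · · · ·
· · · · · · · ·
· · · · ♙ · · ·
· · · · · · · ·
♙ ♙ ♙ ♙ · ♙ ♙ ♙
♖ ♘ ♗ ♕ ♔ ♗ ♘ ♖


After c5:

♜ ♞ ♝ ♛ ♚ ♝ ♞ ♜
♟ ♟ · ♟ ♟ ♟ ♟ ♟
· · · · · · · ·
· · ♟ · · · · ·
· · · · ♙ · · ·
· · · · · · · ·
♙ ♙ ♙ ♙ · ♙ ♙ ♙
♖ ♘ ♗ ♕ ♔ ♗ ♘ ♖


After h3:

♜ ♞ ♝ ♛ ♚ ♝ ♞ ♜
♟ ♟ · ♟ ♟ ♟ ♟ ♟
· · · · · · · ·
· · ♟ · · · · ·
· · · · ♙ · · ·
· · · · · · · ♙
♙ ♙ ♙ ♙ · ♙ ♙ ·
♖ ♘ ♗ ♕ ♔ ♗ ♘ ♖


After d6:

♜ ♞ ♝ ♛ ♚ ♝ ♞ ♜
♟ ♟ · · ♟ ♟ ♟ ♟
· · · ♟ · · · ·
· · ♟ · · · · ·
· · · · ♙ · · ·
· · · · · · · ♙
♙ ♙ ♙ ♙ · ♙ ♙ ·
♖ ♘ ♗ ♕ ♔ ♗ ♘ ♖


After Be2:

♜ ♞ ♝ ♛ ♚ ♝ ♞ ♜
♟ ♟ · · ♟ ♟ ♟ ♟
· · · ♟ · · · ·
· · ♟ · · · · ·
· · · · ♙ · · ·
· · · · · · · ♙
♙ ♙ ♙ ♙ ♗ ♙ ♙ ·
♖ ♘ ♗ ♕ ♔ · ♘ ♖


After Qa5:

♜ ♞ ♝ · ♚ ♝ ♞ ♜
♟ ♟ · · ♟ ♟ ♟ ♟
· · · ♟ · · · ·
♛ · ♟ · · · · ·
· · · · ♙ · · ·
· · · · · · · ♙
♙ ♙ ♙ ♙ ♗ ♙ ♙ ·
♖ ♘ ♗ ♕ ♔ · ♘ ♖


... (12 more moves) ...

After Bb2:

♜ · · · ♚ ♝ ♞ ♜
· ♟ · · · ♟ ♟ ♟
· · ♞ · · · · ·
♟ ♗ ♟ ♟ ♟ · · ·
♛ · · · ♙ · · ·
· ♙ ♘ · · · · ♙
♙ ♗ ♙ ♙ ♕ ♙ · ·
♖ · · · ♔ · ♘ ♖


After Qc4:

♜ · · · ♚ ♝ ♞ ♜
· ♟ · · · ♟ ♟ ♟
· · ♞ · · · · ·
♟ ♗ ♟ ♟ ♟ · · ·
· · ♛ · ♙ · · ·
· ♙ ♘ · · · · ♙
♙ ♗ ♙ ♙ ♕ ♙ · ·
♖ · · · ♔ · ♘ ♖



  a b c d e f g h
  ─────────────────
8│♜ · · · ♚ ♝ ♞ ♜│8
7│· ♟ · · · ♟ ♟ ♟│7
6│· · ♞ · · · · ·│6
5│♟ ♗ ♟ ♟ ♟ · · ·│5
4│· · ♛ · ♙ · · ·│4
3│· ♙ ♘ · · · · ♙│3
2│♙ ♗ ♙ ♙ ♕ ♙ · ·│2
1│♖ · · · ♔ · ♘ ♖│1
  ─────────────────
  a b c d e f g h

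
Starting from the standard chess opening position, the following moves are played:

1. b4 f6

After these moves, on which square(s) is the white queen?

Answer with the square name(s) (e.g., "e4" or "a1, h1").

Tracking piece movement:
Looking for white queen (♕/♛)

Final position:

  a b c d e f g h
  ─────────────────
8│♜ ♞ ♝ ♛ ♚ ♝ ♞ ♜│8
7│♟ ♟ ♟ ♟ ♟ · ♟ ♟│7
6│· · · · · ♟ · ·│6
5│· · · · · · · ·│5
4│· ♙ · · · · · ·│4
3│· · · · · · · ·│3
2│♙ · ♙ ♙ ♙ ♙ ♙ ♙│2
1│♖ ♘ ♗ ♕ ♔ ♗ ♘ ♖│1
  ─────────────────
  a b c d e f g h


d1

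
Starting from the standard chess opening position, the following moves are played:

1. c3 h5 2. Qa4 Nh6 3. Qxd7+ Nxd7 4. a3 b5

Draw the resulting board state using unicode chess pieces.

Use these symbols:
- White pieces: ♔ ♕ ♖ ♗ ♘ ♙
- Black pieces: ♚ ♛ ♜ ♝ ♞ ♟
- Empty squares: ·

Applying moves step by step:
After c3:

♜ ♞ ♝ ♛ ♚ ♝ ♞ ♜
♟ ♟ ♟ ♟ ♟ ♟ ♟ ♟
· · · · · · · ·
· · · · · · · ·
· · · · · · · ·
· · ♙ · · · · ·
♙ ♙ · ♙ ♙ ♙ ♙ ♙
♖ ♘ ♗ ♕ ♔ ♗ ♘ ♖


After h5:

♜ ♞ ♝ ♛ ♚ ♝ ♞ ♜
♟ ♟ ♟ ♟ ♟ ♟ ♟ ·
· · · · · · · ·
· · · · · · · ♟
· · · · · · · ·
· · ♙ · · · · ·
♙ ♙ · ♙ ♙ ♙ ♙ ♙
♖ ♘ ♗ ♕ ♔ ♗ ♘ ♖


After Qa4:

♜ ♞ ♝ ♛ ♚ ♝ ♞ ♜
♟ ♟ ♟ ♟ ♟ ♟ ♟ ·
· · · · · · · ·
· · · · · · · ♟
♕ · · · · · · ·
· · ♙ · · · · ·
♙ ♙ · ♙ ♙ ♙ ♙ ♙
♖ ♘ ♗ · ♔ ♗ ♘ ♖


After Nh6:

♜ ♞ ♝ ♛ ♚ ♝ · ♜
♟ ♟ ♟ ♟ ♟ ♟ ♟ ·
· · · · · · · ♞
· · · · · · · ♟
♕ · · · · · · ·
· · ♙ · · · · ·
♙ ♙ · ♙ ♙ ♙ ♙ ♙
♖ ♘ ♗ · ♔ ♗ ♘ ♖


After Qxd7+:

♜ ♞ ♝ ♛ ♚ ♝ · ♜
♟ ♟ ♟ ♕ ♟ ♟ ♟ ·
· · · · · · · ♞
· · · · · · · ♟
· · · · · · · ·
· · ♙ · · · · ·
♙ ♙ · ♙ ♙ ♙ ♙ ♙
♖ ♘ ♗ · ♔ ♗ ♘ ♖


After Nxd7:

♜ · ♝ ♛ ♚ ♝ · ♜
♟ ♟ ♟ ♞ ♟ ♟ ♟ ·
· · · · · · · ♞
· · · · · · · ♟
· · · · · · · ·
· · ♙ · · · · ·
♙ ♙ · ♙ ♙ ♙ ♙ ♙
♖ ♘ ♗ · ♔ ♗ ♘ ♖


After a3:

♜ · ♝ ♛ ♚ ♝ · ♜
♟ ♟ ♟ ♞ ♟ ♟ ♟ ·
· · · · · · · ♞
· · · · · · · ♟
· · · · · · · ·
♙ · ♙ · · · · ·
· ♙ · ♙ ♙ ♙ ♙ ♙
♖ ♘ ♗ · ♔ ♗ ♘ ♖


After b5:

♜ · ♝ ♛ ♚ ♝ · ♜
♟ · ♟ ♞ ♟ ♟ ♟ ·
· · · · · · · ♞
· ♟ · · · · · ♟
· · · · · · · ·
♙ · ♙ · · · · ·
· ♙ · ♙ ♙ ♙ ♙ ♙
♖ ♘ ♗ · ♔ ♗ ♘ ♖



  a b c d e f g h
  ─────────────────
8│♜ · ♝ ♛ ♚ ♝ · ♜│8
7│♟ · ♟ ♞ ♟ ♟ ♟ ·│7
6│· · · · · · · ♞│6
5│· ♟ · · · · · ♟│5
4│· · · · · · · ·│4
3│♙ · ♙ · · · · ·│3
2│· ♙ · ♙ ♙ ♙ ♙ ♙│2
1│♖ ♘ ♗ · ♔ ♗ ♘ ♖│1
  ─────────────────
  a b c d e f g h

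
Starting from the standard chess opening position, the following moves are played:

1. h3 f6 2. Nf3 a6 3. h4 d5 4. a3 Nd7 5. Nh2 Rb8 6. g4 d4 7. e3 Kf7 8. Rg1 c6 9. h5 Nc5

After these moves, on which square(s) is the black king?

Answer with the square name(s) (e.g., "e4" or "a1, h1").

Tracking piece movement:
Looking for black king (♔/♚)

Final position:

  a b c d e f g h
  ─────────────────
8│· ♜ ♝ ♛ · ♝ ♞ ♜│8
7│· ♟ · · ♟ ♚ ♟ ♟│7
6│♟ · ♟ · · ♟ · ·│6
5│· · ♞ · · · · ♙│5
4│· · · ♟ · · ♙ ·│4
3│♙ · · · ♙ · · ·│3
2│· ♙ ♙ ♙ · ♙ · ♘│2
1│♖ ♘ ♗ ♕ ♔ ♗ ♖ ·│1
  ─────────────────
  a b c d e f g h


f7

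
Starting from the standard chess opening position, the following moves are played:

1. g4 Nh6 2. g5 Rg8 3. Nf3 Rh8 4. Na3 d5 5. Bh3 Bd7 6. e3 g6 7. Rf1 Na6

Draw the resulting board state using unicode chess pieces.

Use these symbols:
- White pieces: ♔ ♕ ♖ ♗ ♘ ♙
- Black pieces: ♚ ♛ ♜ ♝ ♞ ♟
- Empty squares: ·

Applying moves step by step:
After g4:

♜ ♞ ♝ ♛ ♚ ♝ ♞ ♜
♟ ♟ ♟ ♟ ♟ ♟ ♟ ♟
· · · · · · · ·
· · · · · · · ·
· · · · · · ♙ ·
· · · · · · · ·
♙ ♙ ♙ ♙ ♙ ♙ · ♙
♖ ♘ ♗ ♕ ♔ ♗ ♘ ♖


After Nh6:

♜ ♞ ♝ ♛ ♚ ♝ · ♜
♟ ♟ ♟ ♟ ♟ ♟ ♟ ♟
· · · · · · · ♞
· · · · · · · ·
· · · · · · ♙ ·
· · · · · · · ·
♙ ♙ ♙ ♙ ♙ ♙ · ♙
♖ ♘ ♗ ♕ ♔ ♗ ♘ ♖


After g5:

♜ ♞ ♝ ♛ ♚ ♝ · ♜
♟ ♟ ♟ ♟ ♟ ♟ ♟ ♟
· · · · · · · ♞
· · · · · · ♙ ·
· · · · · · · ·
· · · · · · · ·
♙ ♙ ♙ ♙ ♙ ♙ · ♙
♖ ♘ ♗ ♕ ♔ ♗ ♘ ♖


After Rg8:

♜ ♞ ♝ ♛ ♚ ♝ ♜ ·
♟ ♟ ♟ ♟ ♟ ♟ ♟ ♟
· · · · · · · ♞
· · · · · · ♙ ·
· · · · · · · ·
· · · · · · · ·
♙ ♙ ♙ ♙ ♙ ♙ · ♙
♖ ♘ ♗ ♕ ♔ ♗ ♘ ♖


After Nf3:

♜ ♞ ♝ ♛ ♚ ♝ ♜ ·
♟ ♟ ♟ ♟ ♟ ♟ ♟ ♟
· · · · · · · ♞
· · · · · · ♙ ·
· · · · · · · ·
· · · · · ♘ · ·
♙ ♙ ♙ ♙ ♙ ♙ · ♙
♖ ♘ ♗ ♕ ♔ ♗ · ♖


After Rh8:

♜ ♞ ♝ ♛ ♚ ♝ · ♜
♟ ♟ ♟ ♟ ♟ ♟ ♟ ♟
· · · · · · · ♞
· · · · · · ♙ ·
· · · · · · · ·
· · · · · ♘ · ·
♙ ♙ ♙ ♙ ♙ ♙ · ♙
♖ ♘ ♗ ♕ ♔ ♗ · ♖


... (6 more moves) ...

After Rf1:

♜ ♞ · ♛ ♚ ♝ · ♜
♟ ♟ ♟ ♝ ♟ ♟ · ♟
· · · · · · ♟ ♞
· · · ♟ · · ♙ ·
· · · · · · · ·
♘ · · · ♙ ♘ · ♗
♙ ♙ ♙ ♙ · ♙ · ♙
♖ · ♗ ♕ ♔ ♖ · ·


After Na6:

♜ · · ♛ ♚ ♝ · ♜
♟ ♟ ♟ ♝ ♟ ♟ · ♟
♞ · · · · · ♟ ♞
· · · ♟ · · ♙ ·
· · · · · · · ·
♘ · · · ♙ ♘ · ♗
♙ ♙ ♙ ♙ · ♙ · ♙
♖ · ♗ ♕ ♔ ♖ · ·



  a b c d e f g h
  ─────────────────
8│♜ · · ♛ ♚ ♝ · ♜│8
7│♟ ♟ ♟ ♝ ♟ ♟ · ♟│7
6│♞ · · · · · ♟ ♞│6
5│· · · ♟ · · ♙ ·│5
4│· · · · · · · ·│4
3│♘ · · · ♙ ♘ · ♗│3
2│♙ ♙ ♙ ♙ · ♙ · ♙│2
1│♖ · ♗ ♕ ♔ ♖ · ·│1
  ─────────────────
  a b c d e f g h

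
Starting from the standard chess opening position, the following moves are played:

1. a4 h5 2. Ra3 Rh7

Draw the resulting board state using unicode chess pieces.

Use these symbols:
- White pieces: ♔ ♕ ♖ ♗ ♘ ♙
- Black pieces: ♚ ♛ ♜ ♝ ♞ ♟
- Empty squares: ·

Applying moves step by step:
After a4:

♜ ♞ ♝ ♛ ♚ ♝ ♞ ♜
♟ ♟ ♟ ♟ ♟ ♟ ♟ ♟
· · · · · · · ·
· · · · · · · ·
♙ · · · · · · ·
· · · · · · · ·
· ♙ ♙ ♙ ♙ ♙ ♙ ♙
♖ ♘ ♗ ♕ ♔ ♗ ♘ ♖


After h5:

♜ ♞ ♝ ♛ ♚ ♝ ♞ ♜
♟ ♟ ♟ ♟ ♟ ♟ ♟ ·
· · · · · · · ·
· · · · · · · ♟
♙ · · · · · · ·
· · · · · · · ·
· ♙ ♙ ♙ ♙ ♙ ♙ ♙
♖ ♘ ♗ ♕ ♔ ♗ ♘ ♖


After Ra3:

♜ ♞ ♝ ♛ ♚ ♝ ♞ ♜
♟ ♟ ♟ ♟ ♟ ♟ ♟ ·
· · · · · · · ·
· · · · · · · ♟
♙ · · · · · · ·
♖ · · · · · · ·
· ♙ ♙ ♙ ♙ ♙ ♙ ♙
· ♘ ♗ ♕ ♔ ♗ ♘ ♖


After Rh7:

♜ ♞ ♝ ♛ ♚ ♝ ♞ ·
♟ ♟ ♟ ♟ ♟ ♟ ♟ ♜
· · · · · · · ·
· · · · · · · ♟
♙ · · · · · · ·
♖ · · · · · · ·
· ♙ ♙ ♙ ♙ ♙ ♙ ♙
· ♘ ♗ ♕ ♔ ♗ ♘ ♖



  a b c d e f g h
  ─────────────────
8│♜ ♞ ♝ ♛ ♚ ♝ ♞ ·│8
7│♟ ♟ ♟ ♟ ♟ ♟ ♟ ♜│7
6│· · · · · · · ·│6
5│· · · · · · · ♟│5
4│♙ · · · · · · ·│4
3│♖ · · · · · · ·│3
2│· ♙ ♙ ♙ ♙ ♙ ♙ ♙│2
1│· ♘ ♗ ♕ ♔ ♗ ♘ ♖│1
  ─────────────────
  a b c d e f g h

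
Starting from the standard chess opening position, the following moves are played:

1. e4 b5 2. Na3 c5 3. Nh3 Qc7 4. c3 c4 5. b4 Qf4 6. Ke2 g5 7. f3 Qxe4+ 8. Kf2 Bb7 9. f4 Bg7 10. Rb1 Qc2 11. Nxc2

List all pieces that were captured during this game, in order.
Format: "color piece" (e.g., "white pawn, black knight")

Tracking captures:
  Qxe4+: captured white pawn
  Nxc2: captured black queen

white pawn, black queen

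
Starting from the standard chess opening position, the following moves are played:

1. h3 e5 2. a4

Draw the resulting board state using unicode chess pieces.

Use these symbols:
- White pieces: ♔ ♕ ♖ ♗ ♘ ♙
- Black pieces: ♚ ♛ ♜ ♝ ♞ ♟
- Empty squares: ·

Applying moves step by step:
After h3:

♜ ♞ ♝ ♛ ♚ ♝ ♞ ♜
♟ ♟ ♟ ♟ ♟ ♟ ♟ ♟
· · · · · · · ·
· · · · · · · ·
· · · · · · · ·
· · · · · · · ♙
♙ ♙ ♙ ♙ ♙ ♙ ♙ ·
♖ ♘ ♗ ♕ ♔ ♗ ♘ ♖


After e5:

♜ ♞ ♝ ♛ ♚ ♝ ♞ ♜
♟ ♟ ♟ ♟ · ♟ ♟ ♟
· · · · · · · ·
· · · · ♟ · · ·
· · · · · · · ·
· · · · · · · ♙
♙ ♙ ♙ ♙ ♙ ♙ ♙ ·
♖ ♘ ♗ ♕ ♔ ♗ ♘ ♖


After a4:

♜ ♞ ♝ ♛ ♚ ♝ ♞ ♜
♟ ♟ ♟ ♟ · ♟ ♟ ♟
· · · · · · · ·
· · · · ♟ · · ·
♙ · · · · · · ·
· · · · · · · ♙
· ♙ ♙ ♙ ♙ ♙ ♙ ·
♖ ♘ ♗ ♕ ♔ ♗ ♘ ♖



  a b c d e f g h
  ─────────────────
8│♜ ♞ ♝ ♛ ♚ ♝ ♞ ♜│8
7│♟ ♟ ♟ ♟ · ♟ ♟ ♟│7
6│· · · · · · · ·│6
5│· · · · ♟ · · ·│5
4│♙ · · · · · · ·│4
3│· · · · · · · ♙│3
2│· ♙ ♙ ♙ ♙ ♙ ♙ ·│2
1│♖ ♘ ♗ ♕ ♔ ♗ ♘ ♖│1
  ─────────────────
  a b c d e f g h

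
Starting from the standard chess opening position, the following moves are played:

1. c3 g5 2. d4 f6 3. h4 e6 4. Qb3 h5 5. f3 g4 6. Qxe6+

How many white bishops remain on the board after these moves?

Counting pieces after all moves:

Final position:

  a b c d e f g h
  ─────────────────
8│♜ ♞ ♝ ♛ ♚ ♝ ♞ ♜│8
7│♟ ♟ ♟ ♟ · · · ·│7
6│· · · · ♕ ♟ · ·│6
5│· · · · · · · ♟│5
4│· · · ♙ · · ♟ ♙│4
3│· · ♙ · · ♙ · ·│3
2│♙ ♙ · · ♙ · ♙ ·│2
1│♖ ♘ ♗ · ♔ ♗ ♘ ♖│1
  ─────────────────
  a b c d e f g h


2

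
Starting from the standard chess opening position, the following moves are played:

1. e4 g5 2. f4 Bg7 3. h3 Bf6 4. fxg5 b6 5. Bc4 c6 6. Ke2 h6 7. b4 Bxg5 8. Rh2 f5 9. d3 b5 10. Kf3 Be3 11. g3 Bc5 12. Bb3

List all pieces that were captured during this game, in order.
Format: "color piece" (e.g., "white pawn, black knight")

Tracking captures:
  fxg5: captured black pawn
  Bxg5: captured white pawn

black pawn, white pawn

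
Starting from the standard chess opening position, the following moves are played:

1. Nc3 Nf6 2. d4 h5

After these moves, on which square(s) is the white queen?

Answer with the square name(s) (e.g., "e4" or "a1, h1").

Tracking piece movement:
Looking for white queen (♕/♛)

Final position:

  a b c d e f g h
  ─────────────────
8│♜ ♞ ♝ ♛ ♚ ♝ · ♜│8
7│♟ ♟ ♟ ♟ ♟ ♟ ♟ ·│7
6│· · · · · ♞ · ·│6
5│· · · · · · · ♟│5
4│· · · ♙ · · · ·│4
3│· · ♘ · · · · ·│3
2│♙ ♙ ♙ · ♙ ♙ ♙ ♙│2
1│♖ · ♗ ♕ ♔ ♗ ♘ ♖│1
  ─────────────────
  a b c d e f g h


d1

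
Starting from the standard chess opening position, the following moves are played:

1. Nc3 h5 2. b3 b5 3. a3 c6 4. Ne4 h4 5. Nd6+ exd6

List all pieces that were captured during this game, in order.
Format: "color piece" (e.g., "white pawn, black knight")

Tracking captures:
  exd6: captured white knight

white knight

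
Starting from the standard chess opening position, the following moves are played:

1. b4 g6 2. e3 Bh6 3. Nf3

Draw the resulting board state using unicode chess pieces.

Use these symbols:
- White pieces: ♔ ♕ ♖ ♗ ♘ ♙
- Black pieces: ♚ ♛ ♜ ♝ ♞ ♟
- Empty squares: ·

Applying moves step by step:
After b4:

♜ ♞ ♝ ♛ ♚ ♝ ♞ ♜
♟ ♟ ♟ ♟ ♟ ♟ ♟ ♟
· · · · · · · ·
· · · · · · · ·
· ♙ · · · · · ·
· · · · · · · ·
♙ · ♙ ♙ ♙ ♙ ♙ ♙
♖ ♘ ♗ ♕ ♔ ♗ ♘ ♖


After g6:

♜ ♞ ♝ ♛ ♚ ♝ ♞ ♜
♟ ♟ ♟ ♟ ♟ ♟ · ♟
· · · · · · ♟ ·
· · · · · · · ·
· ♙ · · · · · ·
· · · · · · · ·
♙ · ♙ ♙ ♙ ♙ ♙ ♙
♖ ♘ ♗ ♕ ♔ ♗ ♘ ♖


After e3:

♜ ♞ ♝ ♛ ♚ ♝ ♞ ♜
♟ ♟ ♟ ♟ ♟ ♟ · ♟
· · · · · · ♟ ·
· · · · · · · ·
· ♙ · · · · · ·
· · · · ♙ · · ·
♙ · ♙ ♙ · ♙ ♙ ♙
♖ ♘ ♗ ♕ ♔ ♗ ♘ ♖


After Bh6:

♜ ♞ ♝ ♛ ♚ · ♞ ♜
♟ ♟ ♟ ♟ ♟ ♟ · ♟
· · · · · · ♟ ♝
· · · · · · · ·
· ♙ · · · · · ·
· · · · ♙ · · ·
♙ · ♙ ♙ · ♙ ♙ ♙
♖ ♘ ♗ ♕ ♔ ♗ ♘ ♖


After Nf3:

♜ ♞ ♝ ♛ ♚ · ♞ ♜
♟ ♟ ♟ ♟ ♟ ♟ · ♟
· · · · · · ♟ ♝
· · · · · · · ·
· ♙ · · · · · ·
· · · · ♙ ♘ · ·
♙ · ♙ ♙ · ♙ ♙ ♙
♖ ♘ ♗ ♕ ♔ ♗ · ♖



  a b c d e f g h
  ─────────────────
8│♜ ♞ ♝ ♛ ♚ · ♞ ♜│8
7│♟ ♟ ♟ ♟ ♟ ♟ · ♟│7
6│· · · · · · ♟ ♝│6
5│· · · · · · · ·│5
4│· ♙ · · · · · ·│4
3│· · · · ♙ ♘ · ·│3
2│♙ · ♙ ♙ · ♙ ♙ ♙│2
1│♖ ♘ ♗ ♕ ♔ ♗ · ♖│1
  ─────────────────
  a b c d e f g h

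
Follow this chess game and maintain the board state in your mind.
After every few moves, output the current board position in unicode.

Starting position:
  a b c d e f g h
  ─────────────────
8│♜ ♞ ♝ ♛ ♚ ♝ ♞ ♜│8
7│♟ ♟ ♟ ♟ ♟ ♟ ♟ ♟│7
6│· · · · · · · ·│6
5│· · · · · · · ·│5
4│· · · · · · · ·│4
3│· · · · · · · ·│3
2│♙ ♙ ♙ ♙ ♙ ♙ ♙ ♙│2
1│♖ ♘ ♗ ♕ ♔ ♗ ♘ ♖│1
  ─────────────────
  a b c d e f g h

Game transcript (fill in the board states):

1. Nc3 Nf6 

  a b c d e f g h
  ─────────────────
8│♜ ♞ ♝ ♛ ♚ ♝ · ♜│8
7│♟ ♟ ♟ ♟ ♟ ♟ ♟ ♟│7
6│· · · · · ♞ · ·│6
5│· · · · · · · ·│5
4│· · · · · · · ·│4
3│· · ♘ · · · · ·│3
2│♙ ♙ ♙ ♙ ♙ ♙ ♙ ♙│2
1│♖ · ♗ ♕ ♔ ♗ ♘ ♖│1
  ─────────────────
  a b c d e f g h

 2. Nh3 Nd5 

  a b c d e f g h
  ─────────────────
8│♜ ♞ ♝ ♛ ♚ ♝ · ♜│8
7│♟ ♟ ♟ ♟ ♟ ♟ ♟ ♟│7
6│· · · · · · · ·│6
5│· · · ♞ · · · ·│5
4│· · · · · · · ·│4
3│· · ♘ · · · · ♘│3
2│♙ ♙ ♙ ♙ ♙ ♙ ♙ ♙│2
1│♖ · ♗ ♕ ♔ ♗ · ♖│1
  ─────────────────
  a b c d e f g h

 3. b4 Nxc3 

  a b c d e f g h
  ─────────────────
8│♜ ♞ ♝ ♛ ♚ ♝ · ♜│8
7│♟ ♟ ♟ ♟ ♟ ♟ ♟ ♟│7
6│· · · · · · · ·│6
5│· · · · · · · ·│5
4│· ♙ · · · · · ·│4
3│· · ♞ · · · · ♘│3
2│♙ · ♙ ♙ ♙ ♙ ♙ ♙│2
1│♖ · ♗ ♕ ♔ ♗ · ♖│1
  ─────────────────
  a b c d e f g h

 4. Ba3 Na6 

  a b c d e f g h
  ─────────────────
8│♜ · ♝ ♛ ♚ ♝ · ♜│8
7│♟ ♟ ♟ ♟ ♟ ♟ ♟ ♟│7
6│♞ · · · · · · ·│6
5│· · · · · · · ·│5
4│· ♙ · · · · · ·│4
3│♗ · ♞ · · · · ♘│3
2│♙ · ♙ ♙ ♙ ♙ ♙ ♙│2
1│♖ · · ♕ ♔ ♗ · ♖│1
  ─────────────────
  a b c d e f g h

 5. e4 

  a b c d e f g h
  ─────────────────
8│♜ · ♝ ♛ ♚ ♝ · ♜│8
7│♟ ♟ ♟ ♟ ♟ ♟ ♟ ♟│7
6│♞ · · · · · · ·│6
5│· · · · · · · ·│5
4│· ♙ · · ♙ · · ·│4
3│♗ · ♞ · · · · ♘│3
2│♙ · ♙ ♙ · ♙ ♙ ♙│2
1│♖ · · ♕ ♔ ♗ · ♖│1
  ─────────────────
  a b c d e f g h


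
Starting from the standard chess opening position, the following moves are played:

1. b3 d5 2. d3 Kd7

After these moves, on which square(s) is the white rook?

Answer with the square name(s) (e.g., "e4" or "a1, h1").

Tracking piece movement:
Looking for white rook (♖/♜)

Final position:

  a b c d e f g h
  ─────────────────
8│♜ ♞ ♝ ♛ · ♝ ♞ ♜│8
7│♟ ♟ ♟ ♚ ♟ ♟ ♟ ♟│7
6│· · · · · · · ·│6
5│· · · ♟ · · · ·│5
4│· · · · · · · ·│4
3│· ♙ · ♙ · · · ·│3
2│♙ · ♙ · ♙ ♙ ♙ ♙│2
1│♖ ♘ ♗ ♕ ♔ ♗ ♘ ♖│1
  ─────────────────
  a b c d e f g h


a1, h1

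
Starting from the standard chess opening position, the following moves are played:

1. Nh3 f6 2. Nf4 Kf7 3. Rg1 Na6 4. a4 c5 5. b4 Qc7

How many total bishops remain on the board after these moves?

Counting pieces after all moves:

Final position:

  a b c d e f g h
  ─────────────────
8│♜ · ♝ · · ♝ ♞ ♜│8
7│♟ ♟ ♛ ♟ ♟ ♚ ♟ ♟│7
6│♞ · · · · ♟ · ·│6
5│· · ♟ · · · · ·│5
4│♙ ♙ · · · ♘ · ·│4
3│· · · · · · · ·│3
2│· · ♙ ♙ ♙ ♙ ♙ ♙│2
1│♖ ♘ ♗ ♕ ♔ ♗ ♖ ·│1
  ─────────────────
  a b c d e f g h


4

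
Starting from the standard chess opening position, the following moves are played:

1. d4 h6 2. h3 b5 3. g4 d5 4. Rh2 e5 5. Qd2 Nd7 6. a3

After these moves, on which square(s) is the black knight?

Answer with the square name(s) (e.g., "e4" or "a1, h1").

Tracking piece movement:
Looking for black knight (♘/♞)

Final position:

  a b c d e f g h
  ─────────────────
8│♜ · ♝ ♛ ♚ ♝ ♞ ♜│8
7│♟ · ♟ ♞ · ♟ ♟ ·│7
6│· · · · · · · ♟│6
5│· ♟ · ♟ ♟ · · ·│5
4│· · · ♙ · · ♙ ·│4
3│♙ · · · · · · ♙│3
2│· ♙ ♙ ♕ ♙ ♙ · ♖│2
1│♖ ♘ ♗ · ♔ ♗ ♘ ·│1
  ─────────────────
  a b c d e f g h


d7, g8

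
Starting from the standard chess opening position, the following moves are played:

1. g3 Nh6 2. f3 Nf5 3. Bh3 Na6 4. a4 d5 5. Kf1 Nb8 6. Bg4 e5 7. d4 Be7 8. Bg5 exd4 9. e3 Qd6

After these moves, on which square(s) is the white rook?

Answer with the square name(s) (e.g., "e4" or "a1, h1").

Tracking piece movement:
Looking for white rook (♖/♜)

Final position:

  a b c d e f g h
  ─────────────────
8│♜ ♞ ♝ · ♚ · · ♜│8
7│♟ ♟ ♟ · ♝ ♟ ♟ ♟│7
6│· · · ♛ · · · ·│6
5│· · · ♟ · ♞ ♗ ·│5
4│♙ · · ♟ · · ♗ ·│4
3│· · · · ♙ ♙ ♙ ·│3
2│· ♙ ♙ · · · · ♙│2
1│♖ ♘ · ♕ · ♔ ♘ ♖│1
  ─────────────────
  a b c d e f g h


a1, h1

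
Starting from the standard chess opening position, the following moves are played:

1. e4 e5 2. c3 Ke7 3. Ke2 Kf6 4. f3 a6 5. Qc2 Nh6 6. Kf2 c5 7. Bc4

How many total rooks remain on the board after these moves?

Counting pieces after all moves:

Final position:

  a b c d e f g h
  ─────────────────
8│♜ ♞ ♝ ♛ · ♝ · ♜│8
7│· ♟ · ♟ · ♟ ♟ ♟│7
6│♟ · · · · ♚ · ♞│6
5│· · ♟ · ♟ · · ·│5
4│· · ♗ · ♙ · · ·│4
3│· · ♙ · · ♙ · ·│3
2│♙ ♙ ♕ ♙ · ♔ ♙ ♙│2
1│♖ ♘ ♗ · · · ♘ ♖│1
  ─────────────────
  a b c d e f g h


4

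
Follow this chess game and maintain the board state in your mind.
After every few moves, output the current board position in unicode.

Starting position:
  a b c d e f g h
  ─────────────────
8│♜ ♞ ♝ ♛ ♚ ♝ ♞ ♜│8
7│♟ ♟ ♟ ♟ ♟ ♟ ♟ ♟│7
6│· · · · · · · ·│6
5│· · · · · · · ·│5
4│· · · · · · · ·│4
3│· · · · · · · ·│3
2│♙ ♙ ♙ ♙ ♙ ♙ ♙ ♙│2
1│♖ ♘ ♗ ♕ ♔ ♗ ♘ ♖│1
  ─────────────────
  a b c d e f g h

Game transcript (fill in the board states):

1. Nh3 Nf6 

  a b c d e f g h
  ─────────────────
8│♜ ♞ ♝ ♛ ♚ ♝ · ♜│8
7│♟ ♟ ♟ ♟ ♟ ♟ ♟ ♟│7
6│· · · · · ♞ · ·│6
5│· · · · · · · ·│5
4│· · · · · · · ·│4
3│· · · · · · · ♘│3
2│♙ ♙ ♙ ♙ ♙ ♙ ♙ ♙│2
1│♖ ♘ ♗ ♕ ♔ ♗ · ♖│1
  ─────────────────
  a b c d e f g h

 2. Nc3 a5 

  a b c d e f g h
  ─────────────────
8│♜ ♞ ♝ ♛ ♚ ♝ · ♜│8
7│· ♟ ♟ ♟ ♟ ♟ ♟ ♟│7
6│· · · · · ♞ · ·│6
5│♟ · · · · · · ·│5
4│· · · · · · · ·│4
3│· · ♘ · · · · ♘│3
2│♙ ♙ ♙ ♙ ♙ ♙ ♙ ♙│2
1│♖ · ♗ ♕ ♔ ♗ · ♖│1
  ─────────────────
  a b c d e f g h

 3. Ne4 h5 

  a b c d e f g h
  ─────────────────
8│♜ ♞ ♝ ♛ ♚ ♝ · ♜│8
7│· ♟ ♟ ♟ ♟ ♟ ♟ ·│7
6│· · · · · ♞ · ·│6
5│♟ · · · · · · ♟│5
4│· · · · ♘ · · ·│4
3│· · · · · · · ♘│3
2│♙ ♙ ♙ ♙ ♙ ♙ ♙ ♙│2
1│♖ · ♗ ♕ ♔ ♗ · ♖│1
  ─────────────────
  a b c d e f g h

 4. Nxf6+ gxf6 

  a b c d e f g h
  ─────────────────
8│♜ ♞ ♝ ♛ ♚ ♝ · ♜│8
7│· ♟ ♟ ♟ ♟ ♟ · ·│7
6│· · · · · ♟ · ·│6
5│♟ · · · · · · ♟│5
4│· · · · · · · ·│4
3│· · · · · · · ♘│3
2│♙ ♙ ♙ ♙ ♙ ♙ ♙ ♙│2
1│♖ · ♗ ♕ ♔ ♗ · ♖│1
  ─────────────────
  a b c d e f g h



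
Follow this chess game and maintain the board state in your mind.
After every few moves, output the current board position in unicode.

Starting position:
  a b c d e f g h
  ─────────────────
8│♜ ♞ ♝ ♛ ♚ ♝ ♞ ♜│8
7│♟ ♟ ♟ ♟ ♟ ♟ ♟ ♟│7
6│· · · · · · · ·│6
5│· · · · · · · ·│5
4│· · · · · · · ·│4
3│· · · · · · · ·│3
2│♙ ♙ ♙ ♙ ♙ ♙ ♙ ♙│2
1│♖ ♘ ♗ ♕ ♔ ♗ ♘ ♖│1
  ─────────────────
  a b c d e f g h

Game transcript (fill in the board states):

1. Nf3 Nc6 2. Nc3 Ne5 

  a b c d e f g h
  ─────────────────
8│♜ · ♝ ♛ ♚ ♝ ♞ ♜│8
7│♟ ♟ ♟ ♟ ♟ ♟ ♟ ♟│7
6│· · · · · · · ·│6
5│· · · · ♞ · · ·│5
4│· · · · · · · ·│4
3│· · ♘ · · ♘ · ·│3
2│♙ ♙ ♙ ♙ ♙ ♙ ♙ ♙│2
1│♖ · ♗ ♕ ♔ ♗ · ♖│1
  ─────────────────
  a b c d e f g h

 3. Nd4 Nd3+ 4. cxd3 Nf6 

  a b c d e f g h
  ─────────────────
8│♜ · ♝ ♛ ♚ ♝ · ♜│8
7│♟ ♟ ♟ ♟ ♟ ♟ ♟ ♟│7
6│· · · · · ♞ · ·│6
5│· · · · · · · ·│5
4│· · · ♘ · · · ·│4
3│· · ♘ ♙ · · · ·│3
2│♙ ♙ · ♙ ♙ ♙ ♙ ♙│2
1│♖ · ♗ ♕ ♔ ♗ · ♖│1
  ─────────────────
  a b c d e f g h

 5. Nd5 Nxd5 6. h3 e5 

  a b c d e f g h
  ─────────────────
8│♜ · ♝ ♛ ♚ ♝ · ♜│8
7│♟ ♟ ♟ ♟ · ♟ ♟ ♟│7
6│· · · · · · · ·│6
5│· · · ♞ ♟ · · ·│5
4│· · · ♘ · · · ·│4
3│· · · ♙ · · · ♙│3
2│♙ ♙ · ♙ ♙ ♙ ♙ ·│2
1│♖ · ♗ ♕ ♔ ♗ · ♖│1
  ─────────────────
  a b c d e f g h

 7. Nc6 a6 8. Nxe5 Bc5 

  a b c d e f g h
  ─────────────────
8│♜ · ♝ ♛ ♚ · · ♜│8
7│· ♟ ♟ ♟ · ♟ ♟ ♟│7
6│♟ · · · · · · ·│6
5│· · ♝ ♞ ♘ · · ·│5
4│· · · · · · · ·│4
3│· · · ♙ · · · ♙│3
2│♙ ♙ · ♙ ♙ ♙ ♙ ·│2
1│♖ · ♗ ♕ ♔ ♗ · ♖│1
  ─────────────────
  a b c d e f g h

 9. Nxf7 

  a b c d e f g h
  ─────────────────
8│♜ · ♝ ♛ ♚ · · ♜│8
7│· ♟ ♟ ♟ · ♘ ♟ ♟│7
6│♟ · · · · · · ·│6
5│· · ♝ ♞ · · · ·│5
4│· · · · · · · ·│4
3│· · · ♙ · · · ♙│3
2│♙ ♙ · ♙ ♙ ♙ ♙ ·│2
1│♖ · ♗ ♕ ♔ ♗ · ♖│1
  ─────────────────
  a b c d e f g h
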